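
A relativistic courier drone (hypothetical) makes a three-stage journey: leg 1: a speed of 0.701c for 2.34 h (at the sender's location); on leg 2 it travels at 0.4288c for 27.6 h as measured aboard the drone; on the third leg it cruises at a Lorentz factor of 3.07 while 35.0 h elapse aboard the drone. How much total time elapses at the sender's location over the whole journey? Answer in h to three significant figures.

Δt = 140 h

Leg 1: 2.34 h is already measured at the sender's location.
Leg 2: γ = 1/√(1 − 0.4288²) = 1/√0.8161 = 1.107; Δt_2 = 1.107 × 27.6 = 30.55 h.
Leg 3: γ = 3.07; Δt_3 = 3.070 × 35.0 = 107.4 h.
Total: 2.340 + 30.55 + 107.4 h.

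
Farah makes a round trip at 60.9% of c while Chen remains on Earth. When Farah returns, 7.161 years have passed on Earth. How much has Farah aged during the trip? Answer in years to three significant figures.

τ = 5.68 years

β = 0.609; γ = 1/√(1 − 0.609²) = 1/√0.6291 = 1.261
Farah's clock measures proper time along the trip: τ = Δt/γ = 7.161/1.261 years.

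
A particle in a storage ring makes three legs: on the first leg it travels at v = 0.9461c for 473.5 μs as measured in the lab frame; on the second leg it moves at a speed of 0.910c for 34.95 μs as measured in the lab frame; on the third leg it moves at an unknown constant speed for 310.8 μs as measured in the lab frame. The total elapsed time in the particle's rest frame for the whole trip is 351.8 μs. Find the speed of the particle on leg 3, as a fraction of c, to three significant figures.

β = 0.806

Leg 1: γ = 1/√(1 − 0.9461²) = 1/√0.1049 = 3.088; τ_1 = 473.5/3.088 = 153.4 μs.
Leg 2: γ = 1/√(1 − 0.910²) = 1/√0.1719 = 2.412; τ_2 = 34.95/2.412 = 14.49 μs.
Leg 3: speed unknown; τ_3 = 310.8/γ_3.
Total proper time: 153.4 + 14.49 + τ_3 = 351.8, so τ_3 = 351.8 − 167.8 = 184.0 μs.
γ_3 = 310.8/184.0 = 1.690; β = √(1 − 1/γ²) = √0.6497.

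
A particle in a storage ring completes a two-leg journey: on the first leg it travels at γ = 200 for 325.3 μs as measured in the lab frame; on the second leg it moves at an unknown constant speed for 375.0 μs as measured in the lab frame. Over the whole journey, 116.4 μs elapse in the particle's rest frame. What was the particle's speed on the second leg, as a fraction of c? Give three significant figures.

β = 0.952

Leg 1: γ = 200; τ_1 = 325.3/200.0 = 1.627 μs.
Leg 2: speed unknown; τ_2 = 375.0/γ_2.
Total proper time: 1.627 + τ_2 = 116.4, so τ_2 = 116.4 − 1.627 = 114.8 μs.
γ_2 = 375.0/114.8 = 3.267; β = √(1 − 1/γ²) = √0.9063.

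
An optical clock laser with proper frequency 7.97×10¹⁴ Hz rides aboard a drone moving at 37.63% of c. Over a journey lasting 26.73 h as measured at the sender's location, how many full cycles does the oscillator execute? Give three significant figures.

β = 0.3763; γ = 1/√(1 − 0.3763²) = 1/√0.8584 = 1.079
The oscillator's own cycle count is N = f × τ where τ is the proper time aboard the drone. τ = Δt/γ = 26.73/1.079 = 24.77 h = 8.916×10⁴ s.
N = 7.97×10¹⁴ × 8.916×10⁴ = 7.106×10¹⁹.

N = 7.11×10¹⁹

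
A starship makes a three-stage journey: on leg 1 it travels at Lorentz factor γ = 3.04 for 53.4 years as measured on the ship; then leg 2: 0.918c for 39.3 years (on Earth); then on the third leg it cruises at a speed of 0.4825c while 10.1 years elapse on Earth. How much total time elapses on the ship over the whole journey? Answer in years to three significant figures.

Leg 1: 53.4 years is already measured on the ship.
Leg 2: γ = 1/√(1 − 0.918²) = 1/√0.1573 = 2.522; τ_2 = 39.3/2.522 = 15.59 years.
Leg 3: γ = 1/√(1 − 0.4825²) = 1/√0.7672 = 1.142; τ_3 = 10.1/1.142 = 8.847 years.
Total: 53.40 + 15.59 + 8.847 years.

τ = 77.8 years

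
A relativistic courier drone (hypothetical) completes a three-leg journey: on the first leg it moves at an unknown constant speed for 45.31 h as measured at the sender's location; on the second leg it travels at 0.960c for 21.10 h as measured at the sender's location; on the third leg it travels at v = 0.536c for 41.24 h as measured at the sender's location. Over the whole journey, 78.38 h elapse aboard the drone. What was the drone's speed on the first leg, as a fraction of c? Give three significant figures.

β = 0.556

Leg 1: speed unknown; τ_1 = 45.31/γ_1.
Leg 2: γ = 1/√(1 − 0.960²) = 25/7 ≈ 3.571; τ_2 = 21.10/3.571 = 5.908 h.
Leg 3: γ = 1/√(1 − 0.536²) = 1/√0.7127 = 1.185; τ_3 = 41.24/1.185 = 34.82 h.
Total proper time: τ_1 + 5.908 + 34.82 = 78.38, so τ_1 = 78.38 − 40.72 = 37.66 h.
γ_1 = 45.31/37.66 = 1.203; β = √(1 − 1/γ²) = √0.3093.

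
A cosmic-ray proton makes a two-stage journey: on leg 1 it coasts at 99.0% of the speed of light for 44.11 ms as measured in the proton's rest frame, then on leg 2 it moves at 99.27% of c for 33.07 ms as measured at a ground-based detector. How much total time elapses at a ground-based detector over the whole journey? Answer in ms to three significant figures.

Leg 1: β = 0.990; γ = 1/√(1 − 0.990²) = 1/√0.01990 = 7.089; Δt_1 = 7.089 × 44.11 = 312.7 ms.
Leg 2: 33.07 ms is already measured at a ground-based detector.
Total: 312.7 + 33.07 ms.

Δt = 346 ms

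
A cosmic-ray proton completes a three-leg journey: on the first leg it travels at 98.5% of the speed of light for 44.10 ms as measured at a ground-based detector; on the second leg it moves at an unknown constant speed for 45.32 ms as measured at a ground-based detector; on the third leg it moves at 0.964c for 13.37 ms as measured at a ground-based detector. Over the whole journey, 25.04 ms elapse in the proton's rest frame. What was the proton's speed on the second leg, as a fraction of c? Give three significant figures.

β = 0.952

Leg 1: β = 0.985; γ = 1/√(1 − 0.985²) = 1/√0.02977 = 5.795; τ_1 = 44.10/5.795 = 7.610 ms.
Leg 2: speed unknown; τ_2 = 45.32/γ_2.
Leg 3: γ = 1/√(1 − 0.964²) = 1/√0.07070 = 3.761; τ_3 = 13.37/3.761 = 3.555 ms.
Total proper time: 7.610 + τ_2 + 3.555 = 25.04, so τ_2 = 25.04 − 11.16 = 13.88 ms.
γ_2 = 45.32/13.88 = 3.266; β = √(1 − 1/γ²) = √0.9063.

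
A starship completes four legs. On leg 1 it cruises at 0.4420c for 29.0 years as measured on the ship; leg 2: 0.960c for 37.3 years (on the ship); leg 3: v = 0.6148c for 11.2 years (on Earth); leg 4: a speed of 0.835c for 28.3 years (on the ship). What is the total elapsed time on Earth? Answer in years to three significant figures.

Leg 1: γ = 1/√(1 − 0.4420²) = 1/√0.8046 = 1.115; Δt_1 = 1.115 × 29.0 = 32.33 years.
Leg 2: γ = 1/√(1 − 0.960²) = 25/7 ≈ 3.571; Δt_2 = 3.571 × 37.3 = 133.2 years.
Leg 3: 11.2 years is already measured on Earth.
Leg 4: γ = 1/√(1 − 0.835²) = 1/√0.3028 = 1.817; Δt_4 = 1.817 × 28.3 = 51.43 years.
Total: 32.33 + 133.2 + 11.20 + 51.43 years.

Δt = 228 years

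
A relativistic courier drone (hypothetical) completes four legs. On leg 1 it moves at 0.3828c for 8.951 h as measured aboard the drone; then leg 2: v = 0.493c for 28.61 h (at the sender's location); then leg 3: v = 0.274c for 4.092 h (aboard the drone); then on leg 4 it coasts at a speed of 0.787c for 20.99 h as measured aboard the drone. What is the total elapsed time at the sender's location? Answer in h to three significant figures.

Leg 1: γ = 1/√(1 − 0.3828²) = 1/√0.8535 = 1.082; Δt_1 = 1.082 × 8.951 = 9.689 h.
Leg 2: 28.61 h is already measured at the sender's location.
Leg 3: γ = 1/√(1 − 0.274²) = 1/√0.9249 = 1.040; Δt_3 = 1.040 × 4.092 = 4.255 h.
Leg 4: γ = 1/√(1 − 0.787²) = 1/√0.3806 = 1.621; Δt_4 = 1.621 × 20.99 = 34.02 h.
Total: 9.689 + 28.61 + 4.255 + 34.02 h.

Δt = 76.6 h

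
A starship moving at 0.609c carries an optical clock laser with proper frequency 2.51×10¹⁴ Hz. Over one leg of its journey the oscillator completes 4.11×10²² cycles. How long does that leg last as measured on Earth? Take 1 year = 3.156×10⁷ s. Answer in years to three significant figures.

Δt = 6.54 years

γ = 1/√(1 − 0.609²) = 1/√0.6291 = 1.261
Proper time for N cycles: τ = N/f = 4.11×10²²/(2.51×10¹⁴) = 1.637×10⁸ s = 5.188 years.
Lab-frame duration Δt = γτ = 1.261 × 5.188 = 6.541 years.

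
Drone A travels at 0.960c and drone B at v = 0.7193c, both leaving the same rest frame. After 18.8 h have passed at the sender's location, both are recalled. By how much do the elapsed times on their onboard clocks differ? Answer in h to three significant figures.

A: γ = 1/√(1 − 0.960²) = 25/7 ≈ 3.571; τ_A = 18.8/3.571 = 5.264 h.
B: γ = 1/√(1 − 0.7193²) = 1/√0.4826 = 1.439; τ_B = 18.8/1.439 = 13.06 h.

|τ_A − τ_B| = 7.80 h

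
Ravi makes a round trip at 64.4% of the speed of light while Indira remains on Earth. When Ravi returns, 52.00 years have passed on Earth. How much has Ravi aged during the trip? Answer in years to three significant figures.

τ = 39.8 years

β = 0.644; γ = 1/√(1 − 0.644²) = 1/√0.5853 = 1.307
Ravi's clock measures proper time along the trip: τ = Δt/γ = 52.00/1.307 years.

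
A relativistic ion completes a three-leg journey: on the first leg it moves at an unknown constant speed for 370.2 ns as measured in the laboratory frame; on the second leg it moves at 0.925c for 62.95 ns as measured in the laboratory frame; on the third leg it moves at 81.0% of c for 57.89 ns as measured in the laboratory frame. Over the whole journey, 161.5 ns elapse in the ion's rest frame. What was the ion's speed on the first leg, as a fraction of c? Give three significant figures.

β = 0.960

Leg 1: speed unknown; τ_1 = 370.2/γ_1.
Leg 2: γ = 1/√(1 − 0.925²) = 1/√0.1444 = 2.632; τ_2 = 62.95/2.632 = 23.92 ns.
Leg 3: β = 0.810; γ = 1/√(1 − 0.810²) = 1/√0.3439 = 1.705; τ_3 = 57.89/1.705 = 33.95 ns.
Total proper time: τ_1 + 23.92 + 33.95 = 161.5, so τ_1 = 161.5 − 57.87 = 103.6 ns.
γ_1 = 370.2/103.6 = 3.572; β = √(1 − 1/γ²) = √0.9216.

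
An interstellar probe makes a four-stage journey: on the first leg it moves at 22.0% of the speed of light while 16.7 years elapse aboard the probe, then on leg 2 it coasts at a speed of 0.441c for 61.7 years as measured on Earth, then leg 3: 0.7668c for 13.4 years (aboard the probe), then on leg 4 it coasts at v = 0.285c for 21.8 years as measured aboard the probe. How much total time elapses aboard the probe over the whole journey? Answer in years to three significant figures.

τ = 107 years

Leg 1: 16.7 years is already measured aboard the probe.
Leg 2: γ = 1/√(1 − 0.441²) = 1/√0.8055 = 1.114; τ_2 = 61.7/1.114 = 55.38 years.
Leg 3: 13.4 years is already measured aboard the probe.
Leg 4: 21.8 years is already measured aboard the probe.
Total: 16.70 + 55.38 + 13.40 + 21.80 years.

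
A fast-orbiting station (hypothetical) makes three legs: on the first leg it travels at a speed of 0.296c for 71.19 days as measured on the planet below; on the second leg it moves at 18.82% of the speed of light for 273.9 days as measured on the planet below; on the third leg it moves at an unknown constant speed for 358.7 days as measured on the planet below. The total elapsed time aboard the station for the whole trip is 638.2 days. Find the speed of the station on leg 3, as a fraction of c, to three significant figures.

Leg 1: γ = 1/√(1 − 0.296²) = 1/√0.9124 = 1.047; τ_1 = 71.19/1.047 = 68.00 days.
Leg 2: β = 0.1882; γ = 1/√(1 − 0.1882²) = 1/√0.9646 = 1.018; τ_2 = 273.9/1.018 = 269.0 days.
Leg 3: speed unknown; τ_3 = 358.7/γ_3.
Total proper time: 68.00 + 269.0 + τ_3 = 638.2, so τ_3 = 638.2 − 337.0 = 301.2 days.
γ_3 = 358.7/301.2 = 1.191; β = √(1 − 1/γ²) = √0.2949.

β = 0.543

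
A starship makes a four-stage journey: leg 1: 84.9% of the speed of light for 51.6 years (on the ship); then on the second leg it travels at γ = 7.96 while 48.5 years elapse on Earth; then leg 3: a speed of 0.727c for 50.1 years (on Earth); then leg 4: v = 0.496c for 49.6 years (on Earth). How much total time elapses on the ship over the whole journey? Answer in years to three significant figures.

τ = 135 years

Leg 1: 51.6 years is already measured on the ship.
Leg 2: γ = 7.96; τ_2 = 48.5/7.960 = 6.093 years.
Leg 3: γ = 1/√(1 − 0.727²) = 1/√0.4715 = 1.456; τ_3 = 50.1/1.456 = 34.40 years.
Leg 4: γ = 1/√(1 − 0.496²) = 1/√0.7540 = 1.152; τ_4 = 49.6/1.152 = 43.07 years.
Total: 51.60 + 6.093 + 34.40 + 43.07 years.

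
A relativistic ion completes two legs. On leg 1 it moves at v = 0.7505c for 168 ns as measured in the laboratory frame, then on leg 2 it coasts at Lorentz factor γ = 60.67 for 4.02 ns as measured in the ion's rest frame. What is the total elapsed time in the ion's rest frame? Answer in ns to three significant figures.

τ = 115 ns

Leg 1: γ = 1/√(1 − 0.7505²) = 1/√0.4367 = 1.513; τ_1 = 168/1.513 = 111.0 ns.
Leg 2: 4.02 ns is already measured in the ion's rest frame.
Total: 111.0 + 4.020 ns.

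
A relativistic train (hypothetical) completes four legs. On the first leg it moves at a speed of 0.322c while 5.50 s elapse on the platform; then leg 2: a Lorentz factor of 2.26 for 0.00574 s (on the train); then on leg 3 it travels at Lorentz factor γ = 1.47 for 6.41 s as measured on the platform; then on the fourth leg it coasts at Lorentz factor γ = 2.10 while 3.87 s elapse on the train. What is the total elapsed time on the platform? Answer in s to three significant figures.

Δt = 20.0 s

Leg 1: 5.50 s is already measured on the platform.
Leg 2: γ = 2.26; Δt_2 = 2.260 × 0.00574 = 0.01297 s.
Leg 3: 6.41 s is already measured on the platform.
Leg 4: γ = 2.10; Δt_4 = 2.100 × 3.87 = 8.127 s.
Total: 5.500 + 0.01297 + 6.410 + 8.127 s.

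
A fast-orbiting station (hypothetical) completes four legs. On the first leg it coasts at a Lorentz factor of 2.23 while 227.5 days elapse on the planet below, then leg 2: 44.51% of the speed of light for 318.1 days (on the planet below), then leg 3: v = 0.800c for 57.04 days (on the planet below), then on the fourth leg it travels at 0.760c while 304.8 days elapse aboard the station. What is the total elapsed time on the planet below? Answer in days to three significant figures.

Leg 1: 227.5 days is already measured on the planet below.
Leg 2: 318.1 days is already measured on the planet below.
Leg 3: 57.04 days is already measured on the planet below.
Leg 4: γ = 1/√(1 − 0.760²) = 1/√0.4224 = 1.539; Δt_4 = 1.539 × 304.8 = 469.0 days.
Total: 227.5 + 318.1 + 57.04 + 469.0 days.

Δt = 1070 days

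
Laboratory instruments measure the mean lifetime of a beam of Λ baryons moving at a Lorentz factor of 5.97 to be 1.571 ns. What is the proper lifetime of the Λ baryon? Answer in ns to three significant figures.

γ = 5.97
The lab-frame lifetime is the dilated interval; the proper lifetime is τ₀ = Δt/γ = 1.571/5.970 ns.

τ₀ = 0.263 ns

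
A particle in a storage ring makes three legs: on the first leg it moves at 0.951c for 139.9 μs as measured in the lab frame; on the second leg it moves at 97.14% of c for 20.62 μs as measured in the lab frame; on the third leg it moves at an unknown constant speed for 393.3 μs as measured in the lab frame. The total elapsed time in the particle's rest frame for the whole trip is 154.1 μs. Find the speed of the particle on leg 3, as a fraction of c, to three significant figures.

Leg 1: γ = 1/√(1 − 0.951²) = 1/√0.09560 = 3.234; τ_1 = 139.9/3.234 = 43.26 μs.
Leg 2: β = 0.9714; γ = 1/√(1 − 0.9714²) = 1/√0.05638 = 4.211; τ_2 = 20.62/4.211 = 4.896 μs.
Leg 3: speed unknown; τ_3 = 393.3/γ_3.
Total proper time: 43.26 + 4.896 + τ_3 = 154.1, so τ_3 = 154.1 − 48.15 = 105.9 μs.
γ_3 = 393.3/105.9 = 3.712; β = √(1 − 1/γ²) = √0.9274.

β = 0.963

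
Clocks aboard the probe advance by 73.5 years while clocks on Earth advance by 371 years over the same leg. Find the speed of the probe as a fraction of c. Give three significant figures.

The proper time is measured aboard the probe (both events occur at the probe's location); Δt is measured on Earth. γ = Δt/τ = 371/73.5 = 5.048.
β = √(1 − 1/γ²) = √(1 − 0.03925) = √0.9608

v = 0.980c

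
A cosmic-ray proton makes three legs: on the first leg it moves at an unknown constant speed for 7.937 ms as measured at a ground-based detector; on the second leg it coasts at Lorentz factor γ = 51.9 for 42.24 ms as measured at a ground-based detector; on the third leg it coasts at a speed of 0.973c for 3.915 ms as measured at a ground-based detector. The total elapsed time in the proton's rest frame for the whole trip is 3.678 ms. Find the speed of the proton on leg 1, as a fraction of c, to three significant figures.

Leg 1: speed unknown; τ_1 = 7.937/γ_1.
Leg 2: γ = 51.9; τ_2 = 42.24/51.90 = 0.8139 ms.
Leg 3: γ = 1/√(1 − 0.973²) = 1/√0.05327 = 4.333; τ_3 = 3.915/4.333 = 0.9036 ms.
Total proper time: τ_1 + 0.8139 + 0.9036 = 3.678, so τ_1 = 3.678 − 1.717 = 1.961 ms.
γ_1 = 7.937/1.961 = 4.048; β = √(1 − 1/γ²) = √0.9390.

β = 0.969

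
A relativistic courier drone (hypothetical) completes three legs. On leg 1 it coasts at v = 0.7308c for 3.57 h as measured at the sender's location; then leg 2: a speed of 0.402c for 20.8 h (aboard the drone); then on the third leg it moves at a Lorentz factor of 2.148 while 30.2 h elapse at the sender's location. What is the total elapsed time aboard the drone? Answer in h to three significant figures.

Leg 1: γ = 1/√(1 − 0.7308²) = 1/√0.4659 = 1.465; τ_1 = 3.57/1.465 = 2.437 h.
Leg 2: 20.8 h is already measured aboard the drone.
Leg 3: γ = 2.148; τ_3 = 30.2/2.148 = 14.06 h.
Total: 2.437 + 20.80 + 14.06 h.

τ = 37.3 h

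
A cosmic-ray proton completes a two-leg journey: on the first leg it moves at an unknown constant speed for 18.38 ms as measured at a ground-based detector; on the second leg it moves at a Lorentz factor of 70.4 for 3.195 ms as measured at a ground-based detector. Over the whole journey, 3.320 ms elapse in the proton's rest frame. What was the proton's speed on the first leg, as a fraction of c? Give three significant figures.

Leg 1: speed unknown; τ_1 = 18.38/γ_1.
Leg 2: γ = 70.4; τ_2 = 3.195/70.40 = 0.04538 ms.
Total proper time: τ_1 + 0.04538 = 3.320, so τ_1 = 3.320 − 0.04538 = 3.275 ms.
γ_1 = 18.38/3.275 = 5.613; β = √(1 − 1/γ²) = √0.9683.

β = 0.984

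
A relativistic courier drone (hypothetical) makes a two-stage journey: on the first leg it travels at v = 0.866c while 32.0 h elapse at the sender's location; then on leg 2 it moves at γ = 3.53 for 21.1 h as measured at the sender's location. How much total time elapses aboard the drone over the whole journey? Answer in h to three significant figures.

Leg 1: γ = 1/√(1 − 0.866²) = 1/√0.2500 = 2.000; τ_1 = 32.0/2.000 = 16.00 h.
Leg 2: γ = 3.53; τ_2 = 21.1/3.530 = 5.977 h.
Total: 16.00 + 5.977 h.

τ = 22.0 h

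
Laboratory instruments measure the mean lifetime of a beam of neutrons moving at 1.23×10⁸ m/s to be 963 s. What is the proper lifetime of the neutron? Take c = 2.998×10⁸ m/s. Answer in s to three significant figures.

β = 1.23×10⁸/2.998×10⁸ = 0.4103; γ = 1/√(1 − 0.4103²) = 1.097
The lab-frame lifetime is the dilated interval; the proper lifetime is τ₀ = Δt/γ = 963/1.097 s.

τ₀ = 878 s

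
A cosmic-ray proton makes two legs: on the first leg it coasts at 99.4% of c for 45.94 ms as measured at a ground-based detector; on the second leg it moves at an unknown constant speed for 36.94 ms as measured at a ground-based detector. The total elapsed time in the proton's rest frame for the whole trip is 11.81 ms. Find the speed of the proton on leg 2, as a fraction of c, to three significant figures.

Leg 1: β = 0.994; γ = 1/√(1 − 0.994²) = 1/√0.01196 = 9.142; τ_1 = 45.94/9.142 = 5.025 ms.
Leg 2: speed unknown; τ_2 = 36.94/γ_2.
Total proper time: 5.025 + τ_2 = 11.81, so τ_2 = 11.81 − 5.025 = 6.785 ms.
γ_2 = 36.94/6.785 = 5.444; β = √(1 − 1/γ²) = √0.9663.

β = 0.983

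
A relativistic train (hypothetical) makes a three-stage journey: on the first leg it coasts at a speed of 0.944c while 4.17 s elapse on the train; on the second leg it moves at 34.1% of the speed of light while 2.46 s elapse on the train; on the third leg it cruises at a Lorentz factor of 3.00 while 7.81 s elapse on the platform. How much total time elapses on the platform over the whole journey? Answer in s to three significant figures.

Δt = 23.1 s

Leg 1: γ = 1/√(1 − 0.944²) = 1/√0.1089 = 3.031; Δt_1 = 3.031 × 4.17 = 12.64 s.
Leg 2: β = 0.341; γ = 1/√(1 − 0.341²) = 1/√0.8837 = 1.064; Δt_2 = 1.064 × 2.46 = 2.617 s.
Leg 3: 7.81 s is already measured on the platform.
Total: 12.64 + 2.617 + 7.810 s.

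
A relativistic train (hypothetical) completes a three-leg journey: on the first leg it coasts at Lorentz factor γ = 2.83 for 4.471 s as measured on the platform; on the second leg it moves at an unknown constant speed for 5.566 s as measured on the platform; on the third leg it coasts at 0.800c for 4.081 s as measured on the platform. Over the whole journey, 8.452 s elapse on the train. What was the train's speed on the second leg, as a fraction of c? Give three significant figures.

β = 0.607

Leg 1: γ = 2.83; τ_1 = 4.471/2.830 = 1.580 s.
Leg 2: speed unknown; τ_2 = 5.566/γ_2.
Leg 3: γ = 1/√(1 − 0.800²) = 5/3 ≈ 1.667; τ_3 = 4.081/1.667 = 2.449 s.
Total proper time: 1.580 + τ_2 + 2.449 = 8.452, so τ_2 = 8.452 − 4.028 = 4.424 s.
γ_2 = 5.566/4.424 = 1.258; β = √(1 − 1/γ²) = √0.3684.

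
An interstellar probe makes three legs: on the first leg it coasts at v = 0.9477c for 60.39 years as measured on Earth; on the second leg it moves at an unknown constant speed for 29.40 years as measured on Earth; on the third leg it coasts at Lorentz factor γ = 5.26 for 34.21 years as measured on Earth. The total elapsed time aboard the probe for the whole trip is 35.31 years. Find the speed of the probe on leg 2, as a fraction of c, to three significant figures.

Leg 1: γ = 1/√(1 − 0.9477²) = 1/√0.1019 = 3.133; τ_1 = 60.39/3.133 = 19.27 years.
Leg 2: speed unknown; τ_2 = 29.40/γ_2.
Leg 3: γ = 5.26; τ_3 = 34.21/5.260 = 6.504 years.
Total proper time: 19.27 + τ_2 + 6.504 = 35.31, so τ_2 = 35.31 − 25.78 = 9.532 years.
γ_2 = 29.40/9.532 = 3.084; β = √(1 − 1/γ²) = √0.8949.

β = 0.946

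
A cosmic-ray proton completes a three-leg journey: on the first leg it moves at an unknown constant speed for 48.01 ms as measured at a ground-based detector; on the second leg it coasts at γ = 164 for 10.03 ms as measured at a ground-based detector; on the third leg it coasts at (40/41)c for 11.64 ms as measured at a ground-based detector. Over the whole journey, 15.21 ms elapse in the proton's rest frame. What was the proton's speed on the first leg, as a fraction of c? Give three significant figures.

Leg 1: speed unknown; τ_1 = 48.01/γ_1.
Leg 2: γ = 164; τ_2 = 10.03/164.0 = 0.06116 ms.
Leg 3: γ = 1/√(1 − (40/41)²) = 41/9 ≈ 4.556; τ_3 = 11.64/4.556 = 2.555 ms.
Total proper time: τ_1 + 0.06116 + 2.555 = 15.21, so τ_1 = 15.21 − 2.616 = 12.59 ms.
γ_1 = 48.01/12.59 = 3.812; β = √(1 − 1/γ²) = √0.9312.

β = 0.965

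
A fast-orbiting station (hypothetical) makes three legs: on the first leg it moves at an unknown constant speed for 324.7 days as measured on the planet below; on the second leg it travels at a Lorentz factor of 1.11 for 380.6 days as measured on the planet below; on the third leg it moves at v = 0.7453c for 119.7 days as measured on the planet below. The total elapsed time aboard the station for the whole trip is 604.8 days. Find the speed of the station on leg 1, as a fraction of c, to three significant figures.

β = 0.828

Leg 1: speed unknown; τ_1 = 324.7/γ_1.
Leg 2: γ = 1.11; τ_2 = 380.6/1.110 = 342.9 days.
Leg 3: γ = 1/√(1 − 0.7453²) = 1/√0.4445 = 1.500; τ_3 = 119.7/1.500 = 79.81 days.
Total proper time: τ_1 + 342.9 + 79.81 = 604.8, so τ_1 = 604.8 − 422.7 = 182.1 days.
γ_1 = 324.7/182.1 = 1.783; β = √(1 − 1/γ²) = √0.6854.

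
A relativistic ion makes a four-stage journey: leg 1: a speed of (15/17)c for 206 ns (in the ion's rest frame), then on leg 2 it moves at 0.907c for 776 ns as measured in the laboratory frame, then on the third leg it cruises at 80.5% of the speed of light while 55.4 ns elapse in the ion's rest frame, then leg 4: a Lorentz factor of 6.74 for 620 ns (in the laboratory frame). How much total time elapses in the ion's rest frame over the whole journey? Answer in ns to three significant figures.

Leg 1: 206 ns is already measured in the ion's rest frame.
Leg 2: γ = 1/√(1 − 0.907²) = 1/√0.1774 = 2.375; τ_2 = 776/2.375 = 326.8 ns.
Leg 3: 55.4 ns is already measured in the ion's rest frame.
Leg 4: γ = 6.74; τ_4 = 620/6.740 = 91.99 ns.
Total: 206.0 + 326.8 + 55.40 + 91.99 ns.

τ = 680 ns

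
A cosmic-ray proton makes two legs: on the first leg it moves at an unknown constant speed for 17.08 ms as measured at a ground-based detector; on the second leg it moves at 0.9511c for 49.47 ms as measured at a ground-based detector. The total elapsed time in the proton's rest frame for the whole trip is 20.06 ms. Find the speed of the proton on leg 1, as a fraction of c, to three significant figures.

Leg 1: speed unknown; τ_1 = 17.08/γ_1.
Leg 2: γ = 1/√(1 − 0.9511²) = 1/√0.09541 = 3.237; τ_2 = 49.47/3.237 = 15.28 ms.
Total proper time: τ_1 + 15.28 = 20.06, so τ_1 = 20.06 − 15.28 = 4.780 ms.
γ_1 = 17.08/4.780 = 3.574; β = √(1 − 1/γ²) = √0.9217.

β = 0.960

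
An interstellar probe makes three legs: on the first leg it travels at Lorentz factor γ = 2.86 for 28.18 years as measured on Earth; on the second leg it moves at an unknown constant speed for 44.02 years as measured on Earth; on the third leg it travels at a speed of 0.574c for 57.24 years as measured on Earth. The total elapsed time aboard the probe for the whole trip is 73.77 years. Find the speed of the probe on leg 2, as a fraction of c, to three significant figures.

Leg 1: γ = 2.86; τ_1 = 28.18/2.860 = 9.853 years.
Leg 2: speed unknown; τ_2 = 44.02/γ_2.
Leg 3: γ = 1/√(1 − 0.574²) = 1/√0.6705 = 1.221; τ_3 = 57.24/1.221 = 46.87 years.
Total proper time: 9.853 + τ_2 + 46.87 = 73.77, so τ_2 = 73.77 − 56.72 = 17.05 years.
γ_2 = 44.02/17.05 = 2.582; β = √(1 − 1/γ²) = √0.8501.

β = 0.922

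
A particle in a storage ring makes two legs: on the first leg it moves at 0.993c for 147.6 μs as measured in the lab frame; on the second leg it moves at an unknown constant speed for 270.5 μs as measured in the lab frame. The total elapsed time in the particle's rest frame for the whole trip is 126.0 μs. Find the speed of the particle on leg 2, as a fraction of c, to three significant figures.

β = 0.916

Leg 1: γ = 1/√(1 − 0.993²) = 1/√0.01395 = 8.466; τ_1 = 147.6/8.466 = 17.43 μs.
Leg 2: speed unknown; τ_2 = 270.5/γ_2.
Total proper time: 17.43 + τ_2 = 126.0, so τ_2 = 126.0 − 17.43 = 108.6 μs.
γ_2 = 270.5/108.6 = 2.492; β = √(1 − 1/γ²) = √0.8389.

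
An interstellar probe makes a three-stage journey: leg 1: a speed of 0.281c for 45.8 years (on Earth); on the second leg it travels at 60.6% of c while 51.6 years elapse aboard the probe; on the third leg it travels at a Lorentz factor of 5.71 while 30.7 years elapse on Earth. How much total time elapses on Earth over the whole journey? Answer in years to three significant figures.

Δt = 141 years

Leg 1: 45.8 years is already measured on Earth.
Leg 2: β = 0.606; γ = 1/√(1 − 0.606²) = 1/√0.6328 = 1.257; Δt_2 = 1.257 × 51.6 = 64.87 years.
Leg 3: 30.7 years is already measured on Earth.
Total: 45.80 + 64.87 + 30.70 years.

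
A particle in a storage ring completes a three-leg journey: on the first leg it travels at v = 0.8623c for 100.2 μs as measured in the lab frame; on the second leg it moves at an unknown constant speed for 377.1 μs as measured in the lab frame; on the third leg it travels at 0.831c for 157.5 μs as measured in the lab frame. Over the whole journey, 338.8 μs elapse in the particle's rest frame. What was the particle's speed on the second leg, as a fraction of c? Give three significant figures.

β = 0.847

Leg 1: γ = 1/√(1 − 0.8623²) = 1/√0.2564 = 1.975; τ_1 = 100.2/1.975 = 50.74 μs.
Leg 2: speed unknown; τ_2 = 377.1/γ_2.
Leg 3: γ = 1/√(1 − 0.831²) = 1/√0.3094 = 1.798; τ_3 = 157.5/1.798 = 87.61 μs.
Total proper time: 50.74 + τ_2 + 87.61 = 338.8, so τ_2 = 338.8 − 138.4 = 200.4 μs.
γ_2 = 377.1/200.4 = 1.881; β = √(1 − 1/γ²) = √0.7175.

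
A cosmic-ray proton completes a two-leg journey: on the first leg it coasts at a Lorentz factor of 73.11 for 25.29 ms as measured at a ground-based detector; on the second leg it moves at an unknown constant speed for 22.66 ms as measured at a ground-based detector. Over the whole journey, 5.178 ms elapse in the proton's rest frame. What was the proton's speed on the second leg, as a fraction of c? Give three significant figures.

β = 0.977

Leg 1: γ = 73.11; τ_1 = 25.29/73.11 = 0.3459 ms.
Leg 2: speed unknown; τ_2 = 22.66/γ_2.
Total proper time: 0.3459 + τ_2 = 5.178, so τ_2 = 5.178 − 0.3459 = 4.832 ms.
γ_2 = 22.66/4.832 = 4.689; β = √(1 − 1/γ²) = √0.9545.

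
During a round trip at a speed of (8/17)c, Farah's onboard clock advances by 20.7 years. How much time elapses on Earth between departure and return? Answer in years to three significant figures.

γ = 1/√(1 − (8/17)²) = 17/15 ≈ 1.133
Earth-frame duration is the dilated interval: Δt = γτ = 1.133 × 20.7 years.

Δt = 23.5 years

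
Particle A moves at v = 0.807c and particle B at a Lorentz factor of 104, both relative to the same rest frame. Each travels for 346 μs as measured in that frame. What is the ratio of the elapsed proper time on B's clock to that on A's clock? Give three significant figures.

A: γ = 1/√(1 − 0.807²) = 1/√0.3488 = 1.693. B: γ = 104.
τ_A/τ_B = γ_B/γ_A = 104.0/1.693 = 61.42, so τ_B/τ_A = 0.01628.

τ_B/τ_A = 0.0163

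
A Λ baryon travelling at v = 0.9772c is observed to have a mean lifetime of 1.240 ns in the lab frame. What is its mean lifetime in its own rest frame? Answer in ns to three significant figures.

τ₀ = 0.263 ns

γ = 1/√(1 − 0.9772²) = 1/√0.04508 = 4.710
The lab-frame lifetime is the dilated interval; the proper lifetime is τ₀ = Δt/γ = 1.240/4.710 ns.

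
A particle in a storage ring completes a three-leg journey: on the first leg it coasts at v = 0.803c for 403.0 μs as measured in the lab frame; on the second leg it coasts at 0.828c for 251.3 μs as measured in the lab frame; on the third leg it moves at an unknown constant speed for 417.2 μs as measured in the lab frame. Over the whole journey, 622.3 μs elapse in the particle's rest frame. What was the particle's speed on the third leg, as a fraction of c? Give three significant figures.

β = 0.816

Leg 1: γ = 1/√(1 − 0.803²) = 1/√0.3552 = 1.678; τ_1 = 403.0/1.678 = 240.2 μs.
Leg 2: γ = 1/√(1 − 0.828²) = 1/√0.3144 = 1.783; τ_2 = 251.3/1.783 = 140.9 μs.
Leg 3: speed unknown; τ_3 = 417.2/γ_3.
Total proper time: 240.2 + 140.9 + τ_3 = 622.3, so τ_3 = 622.3 − 381.1 = 241.2 μs.
γ_3 = 417.2/241.2 = 1.730; β = √(1 − 1/γ²) = √0.6657.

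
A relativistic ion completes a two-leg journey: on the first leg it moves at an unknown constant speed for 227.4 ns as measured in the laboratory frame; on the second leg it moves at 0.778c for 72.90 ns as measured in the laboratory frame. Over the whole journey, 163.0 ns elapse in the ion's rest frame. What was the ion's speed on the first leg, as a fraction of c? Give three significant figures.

Leg 1: speed unknown; τ_1 = 227.4/γ_1.
Leg 2: γ = 1/√(1 − 0.778²) = 1/√0.3947 = 1.592; τ_2 = 72.90/1.592 = 45.80 ns.
Total proper time: τ_1 + 45.80 = 163.0, so τ_1 = 163.0 − 45.80 = 117.2 ns.
γ_1 = 227.4/117.2 = 1.940; β = √(1 − 1/γ²) = √0.7344.

β = 0.857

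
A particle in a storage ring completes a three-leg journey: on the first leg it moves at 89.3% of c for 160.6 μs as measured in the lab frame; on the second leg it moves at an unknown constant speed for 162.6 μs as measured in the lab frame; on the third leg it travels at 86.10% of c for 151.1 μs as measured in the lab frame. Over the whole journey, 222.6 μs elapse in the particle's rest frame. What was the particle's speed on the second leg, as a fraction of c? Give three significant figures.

β = 0.892

Leg 1: β = 0.893; γ = 1/√(1 − 0.893²) = 1/√0.2026 = 2.222; τ_1 = 160.6/2.222 = 72.28 μs.
Leg 2: speed unknown; τ_2 = 162.6/γ_2.
Leg 3: β = 0.8610; γ = 1/√(1 − 0.8610²) = 1/√0.2587 = 1.966; τ_3 = 151.1/1.966 = 76.85 μs.
Total proper time: 72.28 + τ_2 + 76.85 = 222.6, so τ_2 = 222.6 − 149.1 = 73.47 μs.
γ_2 = 162.6/73.47 = 2.213; β = √(1 − 1/γ²) = √0.7958.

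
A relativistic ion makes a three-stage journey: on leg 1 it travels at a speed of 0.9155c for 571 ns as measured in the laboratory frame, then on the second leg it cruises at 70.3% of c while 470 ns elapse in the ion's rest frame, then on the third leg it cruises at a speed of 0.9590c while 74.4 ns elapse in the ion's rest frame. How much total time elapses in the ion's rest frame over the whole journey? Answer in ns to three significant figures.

Leg 1: γ = 1/√(1 − 0.9155²) = 1/√0.1619 = 2.486; τ_1 = 571/2.486 = 229.7 ns.
Leg 2: 470 ns is already measured in the ion's rest frame.
Leg 3: 74.4 ns is already measured in the ion's rest frame.
Total: 229.7 + 470.0 + 74.40 ns.

τ = 774 ns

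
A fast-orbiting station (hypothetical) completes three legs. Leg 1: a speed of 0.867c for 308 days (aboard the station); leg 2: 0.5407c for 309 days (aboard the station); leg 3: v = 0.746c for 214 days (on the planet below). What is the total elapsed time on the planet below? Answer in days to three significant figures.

Leg 1: γ = 1/√(1 − 0.867²) = 1/√0.2483 = 2.007; Δt_1 = 2.007 × 308 = 618.1 days.
Leg 2: γ = 1/√(1 − 0.5407²) = 1/√0.7076 = 1.189; Δt_2 = 1.189 × 309 = 367.3 days.
Leg 3: 214 days is already measured on the planet below.
Total: 618.1 + 367.3 + 214.0 days.

Δt = 1200 days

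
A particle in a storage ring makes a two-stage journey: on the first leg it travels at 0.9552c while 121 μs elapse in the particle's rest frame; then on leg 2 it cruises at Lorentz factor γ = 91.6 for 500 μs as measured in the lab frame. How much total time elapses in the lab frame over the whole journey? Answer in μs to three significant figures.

Leg 1: γ = 1/√(1 − 0.9552²) = 1/√0.08759 = 3.379; Δt_1 = 3.379 × 121 = 408.8 μs.
Leg 2: 500 μs is already measured in the lab frame.
Total: 408.8 + 500.0 μs.

Δt = 909 μs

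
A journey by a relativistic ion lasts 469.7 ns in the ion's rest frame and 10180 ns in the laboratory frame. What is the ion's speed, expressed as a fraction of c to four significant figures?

The proper time is measured in the ion's rest frame (both events occur at the ion's location); Δt is measured in the laboratory frame. γ = Δt/τ = 10180/469.7 = 21.67.
β = √(1 − 1/γ²) = √(1 − 0.002129) = √0.9979

β = 0.9989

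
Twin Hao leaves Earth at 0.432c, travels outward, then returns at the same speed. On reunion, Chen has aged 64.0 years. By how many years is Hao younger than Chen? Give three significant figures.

γ = 1/√(1 − 0.432²) = 1/√0.8134 = 1.109
Hao's elapsed proper time: τ = 64.0/1.109 = 57.72 years.
Age gap = Δt − τ = 64.0 − 57.72 years.

Δt − τ = 6.28 years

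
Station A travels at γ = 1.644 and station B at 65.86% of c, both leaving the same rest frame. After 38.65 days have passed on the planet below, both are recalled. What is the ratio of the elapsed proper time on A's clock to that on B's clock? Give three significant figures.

A: γ = 1.644. B: β = 0.6586; γ = 1/√(1 − 0.6586²) = 1/√0.5662 = 1.329.
τ_A/τ_B = γ_B/γ_A = 1.329/1.644 = 0.8083, so τ_A/τ_B = 0.8083.

τ_A/τ_B = 0.808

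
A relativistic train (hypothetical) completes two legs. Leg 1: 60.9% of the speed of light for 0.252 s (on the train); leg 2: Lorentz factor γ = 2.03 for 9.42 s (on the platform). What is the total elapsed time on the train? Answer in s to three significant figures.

Leg 1: 0.252 s is already measured on the train.
Leg 2: γ = 2.03; τ_2 = 9.42/2.030 = 4.640 s.
Total: 0.2520 + 4.640 s.

τ = 4.89 s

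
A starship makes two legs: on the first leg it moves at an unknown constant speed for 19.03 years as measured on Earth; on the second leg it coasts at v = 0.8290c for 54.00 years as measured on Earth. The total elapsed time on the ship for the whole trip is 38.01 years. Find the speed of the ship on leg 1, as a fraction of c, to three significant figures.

β = 0.912

Leg 1: speed unknown; τ_1 = 19.03/γ_1.
Leg 2: γ = 1/√(1 − 0.8290²) = 1/√0.3128 = 1.788; τ_2 = 54.00/1.788 = 30.20 years.
Total proper time: τ_1 + 30.20 = 38.01, so τ_1 = 38.01 − 30.20 = 7.811 years.
γ_1 = 19.03/7.811 = 2.436; β = √(1 − 1/γ²) = √0.8315.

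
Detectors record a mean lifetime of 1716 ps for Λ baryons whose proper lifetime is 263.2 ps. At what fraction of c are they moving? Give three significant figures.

v = 0.988c

γ = Δt/τ₀ = 1716/263.2 = 6.520
β = √(1 − 1/γ²) = √(1 − 0.02353) = √0.9765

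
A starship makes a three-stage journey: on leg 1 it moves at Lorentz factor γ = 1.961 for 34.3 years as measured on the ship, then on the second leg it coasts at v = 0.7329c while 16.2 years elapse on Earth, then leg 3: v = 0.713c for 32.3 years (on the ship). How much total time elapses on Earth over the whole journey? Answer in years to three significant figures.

Δt = 130 years

Leg 1: γ = 1.961; Δt_1 = 1.961 × 34.3 = 67.26 years.
Leg 2: 16.2 years is already measured on Earth.
Leg 3: γ = 1/√(1 − 0.713²) = 1/√0.4916 = 1.426; Δt_3 = 1.426 × 32.3 = 46.07 years.
Total: 67.26 + 16.20 + 46.07 years.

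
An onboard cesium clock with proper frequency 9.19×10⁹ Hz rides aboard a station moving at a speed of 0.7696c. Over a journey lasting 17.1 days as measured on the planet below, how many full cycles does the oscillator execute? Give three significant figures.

N = 8.67×10¹⁵

γ = 1/√(1 − 0.7696²) = 1/√0.4077 = 1.566
The oscillator's own cycle count is N = f × τ where τ is the proper time aboard the station. τ = Δt/γ = 17.1/1.566 = 10.92 days = 9.434×10⁵ s.
N = 9.19×10⁹ × 9.434×10⁵ = 8.670×10¹⁵.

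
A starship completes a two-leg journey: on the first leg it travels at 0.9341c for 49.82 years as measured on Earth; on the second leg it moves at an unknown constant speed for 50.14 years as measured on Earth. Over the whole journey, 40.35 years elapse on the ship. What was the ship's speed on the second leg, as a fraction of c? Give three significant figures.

β = 0.893

Leg 1: γ = 1/√(1 − 0.9341²) = 1/√0.1275 = 2.801; τ_1 = 49.82/2.801 = 17.79 years.
Leg 2: speed unknown; τ_2 = 50.14/γ_2.
Total proper time: 17.79 + τ_2 = 40.35, so τ_2 = 40.35 − 17.79 = 22.56 years.
γ_2 = 50.14/22.56 = 2.222; β = √(1 − 1/γ²) = √0.7975.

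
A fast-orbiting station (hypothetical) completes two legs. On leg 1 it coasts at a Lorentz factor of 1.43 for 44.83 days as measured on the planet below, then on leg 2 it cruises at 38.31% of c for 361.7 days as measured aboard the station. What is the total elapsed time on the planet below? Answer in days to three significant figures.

Δt = 436 days

Leg 1: 44.83 days is already measured on the planet below.
Leg 2: β = 0.3831; γ = 1/√(1 − 0.3831²) = 1/√0.8532 = 1.083; Δt_2 = 1.083 × 361.7 = 391.6 days.
Total: 44.83 + 391.6 days.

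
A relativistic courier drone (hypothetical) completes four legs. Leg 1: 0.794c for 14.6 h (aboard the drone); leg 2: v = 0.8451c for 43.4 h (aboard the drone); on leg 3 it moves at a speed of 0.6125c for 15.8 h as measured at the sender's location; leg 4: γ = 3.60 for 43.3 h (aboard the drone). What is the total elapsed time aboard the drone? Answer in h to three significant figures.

Leg 1: 14.6 h is already measured aboard the drone.
Leg 2: 43.4 h is already measured aboard the drone.
Leg 3: γ = 1/√(1 − 0.6125²) = 1/√0.6248 = 1.265; τ_3 = 15.8/1.265 = 12.49 h.
Leg 4: 43.3 h is already measured aboard the drone.
Total: 14.60 + 43.40 + 12.49 + 43.30 h.

τ = 114 h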